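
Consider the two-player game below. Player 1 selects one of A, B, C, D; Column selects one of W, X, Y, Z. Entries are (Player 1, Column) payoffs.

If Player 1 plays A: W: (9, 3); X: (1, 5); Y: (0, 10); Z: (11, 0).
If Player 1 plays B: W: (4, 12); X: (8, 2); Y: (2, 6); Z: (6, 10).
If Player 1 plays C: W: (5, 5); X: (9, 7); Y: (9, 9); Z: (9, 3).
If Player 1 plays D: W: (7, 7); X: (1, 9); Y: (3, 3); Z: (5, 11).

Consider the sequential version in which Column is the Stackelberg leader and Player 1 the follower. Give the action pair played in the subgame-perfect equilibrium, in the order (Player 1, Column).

Player 1 best-responds to each possible Column move:
- W → Player 1 plays A (best of 9, 4, 5, 7); Column gets 3.
- X → Player 1 plays C (best of 1, 8, 9, 1); Column gets 7.
- Y → Player 1 plays C (best of 0, 2, 9, 3); Column gets 9.
- Z → Player 1 plays A (best of 11, 6, 9, 5); Column gets 0.
Maximizing over 3, 7, 9, 0, Column chooses Y. Subgame-perfect outcome: (C, Y) with payoffs (9, 9).

(C, Y)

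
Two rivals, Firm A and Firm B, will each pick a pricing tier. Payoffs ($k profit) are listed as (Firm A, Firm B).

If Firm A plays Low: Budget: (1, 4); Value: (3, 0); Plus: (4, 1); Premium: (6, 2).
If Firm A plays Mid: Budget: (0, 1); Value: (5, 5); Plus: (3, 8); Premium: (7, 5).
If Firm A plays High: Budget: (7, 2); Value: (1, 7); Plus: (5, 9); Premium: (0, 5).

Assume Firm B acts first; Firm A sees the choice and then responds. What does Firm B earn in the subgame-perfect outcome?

9

Firm A best-responds to each possible Firm B move:
- Budget: Firm A compares 1, 0, 7 and picks High; Firm B would get 2.
- Value: Firm A compares 3, 5, 1 and picks Mid; Firm B would get 5.
- Plus: Firm A compares 4, 3, 5 and picks High; Firm B would get 9.
- Premium: Firm A compares 6, 7, 0 and picks Mid; Firm B would get 5.
Among 2, 5, 9, 5, the best is 9 at Plus. Subgame-perfect outcome: (High, Plus) with payoffs (5, 9).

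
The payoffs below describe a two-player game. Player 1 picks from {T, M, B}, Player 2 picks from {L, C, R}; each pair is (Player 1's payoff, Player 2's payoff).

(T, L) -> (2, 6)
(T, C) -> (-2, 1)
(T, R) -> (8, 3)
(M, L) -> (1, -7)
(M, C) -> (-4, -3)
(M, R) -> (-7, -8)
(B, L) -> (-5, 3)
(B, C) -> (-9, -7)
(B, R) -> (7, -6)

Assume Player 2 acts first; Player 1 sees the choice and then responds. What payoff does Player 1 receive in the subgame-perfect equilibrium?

2

Work backward from Player 1's decision.
- L → Player 1 plays T (best of 2, 1, -5); Player 2 gets 6.
- C → Player 1 plays T (best of -2, -4, -9); Player 2 gets 1.
- R → Player 1 plays T (best of 8, -7, 7); Player 2 gets 3.
Maximizing over 6, 1, 3, Player 2 chooses L. Subgame-perfect outcome: (T, L) with payoffs (2, 6).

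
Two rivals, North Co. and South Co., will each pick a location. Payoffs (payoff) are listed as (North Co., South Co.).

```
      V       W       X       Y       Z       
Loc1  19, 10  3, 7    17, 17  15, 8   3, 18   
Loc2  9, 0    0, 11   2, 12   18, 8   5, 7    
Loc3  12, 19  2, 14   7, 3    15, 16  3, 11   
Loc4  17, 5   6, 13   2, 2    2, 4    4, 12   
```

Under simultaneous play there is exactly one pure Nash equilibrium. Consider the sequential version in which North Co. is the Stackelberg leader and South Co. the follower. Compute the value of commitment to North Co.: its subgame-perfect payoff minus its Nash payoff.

Work backward from South Co.'s decision.
- Loc1: BR = Z, leader payoff 3.
- Loc2: BR = X, leader payoff 2.
- Loc3: BR = V, leader payoff 12.
- Loc4: BR = W, leader payoff 6.
North Co.'s induced payoffs are 3, 2, 12, 6, so North Co. commits to Loc3. Subgame-perfect outcome: (Loc3, V) with payoffs (12, 19).
Under simultaneous play:
North Co.'s best replies: V→Loc1; W→Loc4; X→Loc1; Y→Loc2; Z→Loc2.
South Co.'s best replies: Loc1→Z; Loc2→X; Loc3→V; Loc4→W.
The unique mutual best reply is (Loc4, W), giving (6, 13).
North Co.'s commitment gain: 12 − 6 = 6.

6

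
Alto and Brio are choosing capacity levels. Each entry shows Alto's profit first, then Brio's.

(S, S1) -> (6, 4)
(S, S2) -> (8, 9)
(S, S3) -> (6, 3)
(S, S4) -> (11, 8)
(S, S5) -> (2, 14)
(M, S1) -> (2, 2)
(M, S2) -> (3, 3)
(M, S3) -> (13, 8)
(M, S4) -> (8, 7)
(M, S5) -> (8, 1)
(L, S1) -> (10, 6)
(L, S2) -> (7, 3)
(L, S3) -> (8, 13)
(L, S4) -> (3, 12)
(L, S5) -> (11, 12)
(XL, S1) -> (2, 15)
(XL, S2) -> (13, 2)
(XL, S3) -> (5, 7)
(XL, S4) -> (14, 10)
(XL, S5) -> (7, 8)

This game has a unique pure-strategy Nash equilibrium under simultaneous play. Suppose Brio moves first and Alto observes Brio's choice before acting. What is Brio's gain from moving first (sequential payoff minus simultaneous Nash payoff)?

Solve by backward induction (Brio leads).
- S1: BR = L, leader payoff 6.
- S2: BR = XL, leader payoff 2.
- S3: BR = M, leader payoff 8.
- S4: BR = XL, leader payoff 10.
- S5: BR = L, leader payoff 12.
Brio's induced payoffs are 6, 2, 8, 10, 12, so Brio commits to S5. Subgame-perfect outcome: (L, S5) with payoffs (11, 12).
Under simultaneous play:
Alto's best replies: S1→L; S2→XL; S3→M; S4→XL; S5→L.
Brio's best replies: S→S5; M→S3; L→S3; XL→S1.
Only (M, S3) has each player best-responding; Nash payoffs (13, 8).
Brio's commitment gain: 12 − 8 = 4.

4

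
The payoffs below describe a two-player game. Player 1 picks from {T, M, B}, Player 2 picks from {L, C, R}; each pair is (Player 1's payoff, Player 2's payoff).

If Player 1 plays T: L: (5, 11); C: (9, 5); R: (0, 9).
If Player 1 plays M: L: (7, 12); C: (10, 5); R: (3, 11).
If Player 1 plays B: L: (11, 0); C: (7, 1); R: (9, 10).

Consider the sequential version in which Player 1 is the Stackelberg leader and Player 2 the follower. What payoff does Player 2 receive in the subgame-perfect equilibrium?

10

Player 2 best-responds to each possible Player 1 move:
- T → Player 2 plays L (best of 11, 5, 9); Player 1 gets 5.
- M → Player 2 plays L (best of 12, 5, 11); Player 1 gets 7.
- B → Player 2 plays R (best of 0, 1, 10); Player 1 gets 9.
Among 5, 7, 9, the best is 9 at B. Subgame-perfect outcome: (B, R) with payoffs (9, 10).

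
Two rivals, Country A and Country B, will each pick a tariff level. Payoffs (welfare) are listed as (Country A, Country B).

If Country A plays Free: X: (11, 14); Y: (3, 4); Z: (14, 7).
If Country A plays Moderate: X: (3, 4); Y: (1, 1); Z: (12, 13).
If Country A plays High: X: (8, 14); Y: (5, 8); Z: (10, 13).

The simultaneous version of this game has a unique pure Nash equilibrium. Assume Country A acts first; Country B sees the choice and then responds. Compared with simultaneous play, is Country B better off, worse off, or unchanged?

worse off

Solve by backward induction (Country A leads).
- Free → Country B plays X (best of 14, 4, 7); Country A gets 11.
- Moderate → Country B plays Z (best of 4, 1, 13); Country A gets 12.
- High → Country B plays X (best of 14, 8, 13); Country A gets 8.
Among 11, 12, 8, the best is 12 at Moderate. Subgame-perfect outcome: (Moderate, Z) with payoffs (12, 13).
For the simultaneous game, intersect best replies.
Country A's best replies: X→Free; Y→High; Z→Free.
Country B's best replies: Free→X; Moderate→Z; High→X.
The unique mutual best reply is (Free, X), giving (11, 14).
Country B earns 13 sequentially versus 14 at the Nash outcome: worse off.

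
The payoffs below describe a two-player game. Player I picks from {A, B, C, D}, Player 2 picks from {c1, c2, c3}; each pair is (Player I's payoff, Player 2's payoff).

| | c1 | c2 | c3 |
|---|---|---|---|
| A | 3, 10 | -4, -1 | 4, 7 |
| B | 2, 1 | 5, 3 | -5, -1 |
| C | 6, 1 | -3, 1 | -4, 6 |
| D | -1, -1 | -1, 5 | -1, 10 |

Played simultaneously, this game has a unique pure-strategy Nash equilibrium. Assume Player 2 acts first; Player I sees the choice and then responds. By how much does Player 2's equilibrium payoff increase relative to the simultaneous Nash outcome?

Solve by backward induction (Player 2 leads).
- c1 → Player I plays C (best of 3, 2, 6, -1); Player 2 gets 1.
- c2 → Player I plays B (best of -4, 5, -3, -1); Player 2 gets 3.
- c3 → Player I plays A (best of 4, -5, -4, -1); Player 2 gets 7.
Maximizing over 1, 3, 7, Player 2 chooses c3. Subgame-perfect outcome: (A, c3) with payoffs (4, 7).
Under simultaneous play:
Player I's best replies: c1→C; c2→B; c3→A.
Player 2's best replies: A→c1; B→c2; C→c3; D→c3.
Only (B, c2) has each player best-responding; Nash payoffs (5, 3).
Player 2's commitment gain: 7 − 3 = 4.

4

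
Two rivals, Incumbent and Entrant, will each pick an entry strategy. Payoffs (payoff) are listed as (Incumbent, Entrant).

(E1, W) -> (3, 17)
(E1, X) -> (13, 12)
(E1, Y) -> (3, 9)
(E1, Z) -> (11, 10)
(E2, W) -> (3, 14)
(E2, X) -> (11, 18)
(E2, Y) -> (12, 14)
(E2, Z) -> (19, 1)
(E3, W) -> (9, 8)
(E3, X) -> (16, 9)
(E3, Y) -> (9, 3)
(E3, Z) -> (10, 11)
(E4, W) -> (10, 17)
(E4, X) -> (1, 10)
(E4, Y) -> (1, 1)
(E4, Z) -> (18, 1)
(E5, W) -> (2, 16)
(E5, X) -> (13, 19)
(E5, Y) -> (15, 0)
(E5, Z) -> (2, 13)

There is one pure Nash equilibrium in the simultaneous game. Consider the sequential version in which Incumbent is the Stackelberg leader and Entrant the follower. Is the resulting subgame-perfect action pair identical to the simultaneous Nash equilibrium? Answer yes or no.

no

Solve by backward induction (Incumbent leads).
- E1: Entrant compares 17, 12, 9, 10 and picks W; Incumbent would get 3.
- E2: Entrant compares 14, 18, 14, 1 and picks X; Incumbent would get 11.
- E3: Entrant compares 8, 9, 3, 11 and picks Z; Incumbent would get 10.
- E4: Entrant compares 17, 10, 1, 1 and picks W; Incumbent would get 10.
- E5: Entrant compares 16, 19, 0, 13 and picks X; Incumbent would get 13.
Among 3, 11, 10, 10, 13, the best is 13 at E5. Subgame-perfect outcome: (E5, X) with payoffs (13, 19).
For the simultaneous game, intersect best replies.
Incumbent's best replies: W→E4; X→E3; Y→E5; Z→E2.
Entrant's best replies: E1→W; E2→X; E3→Z; E4→W; E5→X.
The unique mutual best reply is (E4, W), giving (10, 17).
Sequential outcome (E5, X) differs from the Nash profile (E4, W).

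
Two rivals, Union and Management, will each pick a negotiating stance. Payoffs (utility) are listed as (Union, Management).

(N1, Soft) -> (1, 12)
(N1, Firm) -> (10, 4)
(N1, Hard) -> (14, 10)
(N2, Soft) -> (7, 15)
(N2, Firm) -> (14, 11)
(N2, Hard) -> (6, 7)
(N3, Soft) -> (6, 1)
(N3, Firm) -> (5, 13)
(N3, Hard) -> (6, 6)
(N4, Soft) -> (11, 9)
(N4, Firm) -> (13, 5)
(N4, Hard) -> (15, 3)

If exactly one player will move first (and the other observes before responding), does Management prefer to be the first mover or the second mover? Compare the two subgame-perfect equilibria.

If Union leads: Management's best replies are N1→Soft, N2→Soft, N3→Firm, N4→Soft; Union's induced payoffs 1, 7, 5, 11; outcome (N4, Soft), payoffs (11, 9).
If Management leads: Union's best replies are Soft→N4, Firm→N2, Hard→N4; Management's induced payoffs 9, 11, 3; outcome (N2, Firm), payoffs (14, 11).
Management gets 11 moving first and 9 moving second, so Management prefers to move first.

first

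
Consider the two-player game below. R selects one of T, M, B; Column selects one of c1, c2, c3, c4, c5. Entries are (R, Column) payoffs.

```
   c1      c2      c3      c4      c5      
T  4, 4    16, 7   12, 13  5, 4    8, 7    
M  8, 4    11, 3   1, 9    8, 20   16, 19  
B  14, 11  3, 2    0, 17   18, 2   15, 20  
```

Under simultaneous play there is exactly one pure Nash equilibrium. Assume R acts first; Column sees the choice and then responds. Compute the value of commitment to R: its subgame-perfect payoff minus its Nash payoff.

Backward induction with R moving first.
- T → Column plays c3 (best of 4, 7, 13, 4, 7); R gets 12.
- M → Column plays c4 (best of 4, 3, 9, 20, 19); R gets 8.
- B → Column plays c5 (best of 11, 2, 17, 2, 20); R gets 15.
R's induced payoffs are 12, 8, 15, so R commits to B. Subgame-perfect outcome: (B, c5) with payoffs (15, 20).
Now find the simultaneous Nash equilibrium.
R's best replies: c1→B; c2→T; c3→T; c4→B; c5→M.
Column's best replies: T→c3; M→c4; B→c5.
The unique mutual best reply is (T, c3), giving (12, 13).
R's commitment gain: 15 − 12 = 3.

3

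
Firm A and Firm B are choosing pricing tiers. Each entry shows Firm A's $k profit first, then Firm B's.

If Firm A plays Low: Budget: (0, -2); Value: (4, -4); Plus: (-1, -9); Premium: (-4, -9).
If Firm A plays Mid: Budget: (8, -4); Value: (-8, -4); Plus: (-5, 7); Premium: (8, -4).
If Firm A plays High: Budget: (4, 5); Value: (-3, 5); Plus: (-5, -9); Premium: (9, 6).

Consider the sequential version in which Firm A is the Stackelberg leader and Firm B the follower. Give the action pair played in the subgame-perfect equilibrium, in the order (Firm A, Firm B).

Work backward from Firm B's decision.
- Low: Firm B compares -2, -4, -9, -9 and picks Budget; Firm A would get 0.
- Mid: Firm B compares -4, -4, 7, -4 and picks Plus; Firm A would get -5.
- High: Firm B compares 5, 5, -9, 6 and picks Premium; Firm A would get 9.
Maximizing over 0, -5, 9, Firm A chooses High. Subgame-perfect outcome: (High, Premium) with payoffs (9, 6).

(High, Premium)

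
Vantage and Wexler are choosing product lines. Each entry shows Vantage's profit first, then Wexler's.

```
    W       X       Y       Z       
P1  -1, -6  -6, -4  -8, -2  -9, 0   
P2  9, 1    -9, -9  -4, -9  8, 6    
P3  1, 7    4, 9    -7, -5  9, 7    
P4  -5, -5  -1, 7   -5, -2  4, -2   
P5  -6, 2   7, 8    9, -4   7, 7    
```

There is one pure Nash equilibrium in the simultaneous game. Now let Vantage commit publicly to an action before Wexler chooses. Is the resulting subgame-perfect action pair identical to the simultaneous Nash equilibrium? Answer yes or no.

Solve by backward induction (Vantage leads).
- P1 → Wexler plays Z (best of -6, -4, -2, 0); Vantage gets -9.
- P2 → Wexler plays Z (best of 1, -9, -9, 6); Vantage gets 8.
- P3 → Wexler plays X (best of 7, 9, -5, 7); Vantage gets 4.
- P4 → Wexler plays X (best of -5, 7, -2, -2); Vantage gets -1.
- P5 → Wexler plays X (best of 2, 8, -4, 7); Vantage gets 7.
Vantage's induced payoffs are -9, 8, 4, -1, 7, so Vantage commits to P2. Subgame-perfect outcome: (P2, Z) with payoffs (8, 6).
Now find the simultaneous Nash equilibrium.
Vantage's best replies: W→P2; X→P5; Y→P5; Z→P3.
Wexler's best replies: P1→Z; P2→Z; P3→X; P4→X; P5→X.
The unique mutual best reply is (P5, X), giving (7, 8).
Sequential outcome (P2, Z) differs from the Nash profile (P5, X).

no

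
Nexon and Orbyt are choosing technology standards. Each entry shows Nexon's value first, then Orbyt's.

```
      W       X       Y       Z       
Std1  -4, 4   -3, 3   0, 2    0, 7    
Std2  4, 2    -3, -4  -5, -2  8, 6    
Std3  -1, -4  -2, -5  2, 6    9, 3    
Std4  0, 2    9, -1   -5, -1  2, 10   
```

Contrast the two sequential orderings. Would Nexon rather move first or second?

If Nexon leads: Orbyt's best replies are Std1→Z, Std2→Z, Std3→Y, Std4→Z; Nexon's induced payoffs 0, 8, 2, 2; outcome (Std2, Z), payoffs (8, 6).
If Orbyt leads: Nexon's best replies are W→Std2, X→Std4, Y→Std3, Z→Std3; Orbyt's induced payoffs 2, -1, 6, 3; outcome (Std3, Y), payoffs (2, 6).
Nexon gets 8 moving first and 2 moving second, so Nexon prefers to move first.

first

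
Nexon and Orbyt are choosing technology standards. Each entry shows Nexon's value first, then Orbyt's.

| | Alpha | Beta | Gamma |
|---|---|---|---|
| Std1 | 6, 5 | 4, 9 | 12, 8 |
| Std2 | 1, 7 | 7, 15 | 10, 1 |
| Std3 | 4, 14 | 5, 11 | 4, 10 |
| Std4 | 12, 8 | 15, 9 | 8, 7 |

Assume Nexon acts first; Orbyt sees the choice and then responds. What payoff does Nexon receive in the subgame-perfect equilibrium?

15

Backward induction with Nexon moving first.
- Std1: BR = Beta, leader payoff 4.
- Std2: BR = Beta, leader payoff 7.
- Std3: BR = Alpha, leader payoff 4.
- Std4: BR = Beta, leader payoff 15.
Maximizing over 4, 7, 4, 15, Nexon chooses Std4. Subgame-perfect outcome: (Std4, Beta) with payoffs (15, 9).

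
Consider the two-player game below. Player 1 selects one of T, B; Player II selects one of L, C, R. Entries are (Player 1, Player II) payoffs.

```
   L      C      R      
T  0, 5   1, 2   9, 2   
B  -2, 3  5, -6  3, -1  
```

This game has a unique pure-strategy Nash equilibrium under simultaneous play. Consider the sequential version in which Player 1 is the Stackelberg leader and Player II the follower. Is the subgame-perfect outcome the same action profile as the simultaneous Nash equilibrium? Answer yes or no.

yes

Work backward from Player II's decision.
- T → Player II plays L (best of 5, 2, 2); Player 1 gets 0.
- B → Player II plays L (best of 3, -6, -1); Player 1 gets -2.
Player 1's induced payoffs are 0, -2, so Player 1 commits to T. Subgame-perfect outcome: (T, L) with payoffs (0, 5).
For the simultaneous game, intersect best replies.
Player 1's best replies: L→T; C→B; R→T.
Player II's best replies: T→L; B→L.
Only (T, L) has each player best-responding; Nash payoffs (0, 5).
Sequential outcome (T, L) coincides with the Nash profile (T, L).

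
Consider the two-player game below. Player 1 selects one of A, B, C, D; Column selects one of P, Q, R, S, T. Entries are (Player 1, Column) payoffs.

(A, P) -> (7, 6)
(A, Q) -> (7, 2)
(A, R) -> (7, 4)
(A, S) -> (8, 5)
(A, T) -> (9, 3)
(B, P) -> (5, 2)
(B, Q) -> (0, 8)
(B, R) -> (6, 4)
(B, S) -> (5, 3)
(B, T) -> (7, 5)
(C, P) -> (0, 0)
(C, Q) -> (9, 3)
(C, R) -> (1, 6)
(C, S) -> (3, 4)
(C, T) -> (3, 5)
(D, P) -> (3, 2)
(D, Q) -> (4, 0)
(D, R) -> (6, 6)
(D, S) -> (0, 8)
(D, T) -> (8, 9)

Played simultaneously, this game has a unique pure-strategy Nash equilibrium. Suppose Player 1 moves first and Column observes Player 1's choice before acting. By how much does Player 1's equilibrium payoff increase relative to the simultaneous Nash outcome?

Column best-responds to each possible Player 1 move:
- A: BR = P, leader payoff 7.
- B: BR = Q, leader payoff 0.
- C: BR = R, leader payoff 1.
- D: BR = T, leader payoff 8.
Maximizing over 7, 0, 1, 8, Player 1 chooses D. Subgame-perfect outcome: (D, T) with payoffs (8, 9).
Under simultaneous play:
Player 1's best replies: P→A; Q→C; R→A; S→A; T→A.
Column's best replies: A→P; B→Q; C→R; D→T.
The unique mutual best reply is (A, P), giving (7, 6).
Player 1's commitment gain: 8 − 7 = 1.

1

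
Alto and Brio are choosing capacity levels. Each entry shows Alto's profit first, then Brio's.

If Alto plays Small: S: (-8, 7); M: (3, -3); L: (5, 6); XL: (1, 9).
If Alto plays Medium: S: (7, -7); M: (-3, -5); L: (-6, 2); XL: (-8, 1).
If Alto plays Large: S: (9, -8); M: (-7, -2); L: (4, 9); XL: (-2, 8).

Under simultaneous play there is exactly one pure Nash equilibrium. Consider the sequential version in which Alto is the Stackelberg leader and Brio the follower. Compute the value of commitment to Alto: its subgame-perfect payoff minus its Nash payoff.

Brio best-responds to each possible Alto move:
- Small: Brio compares 7, -3, 6, 9 and picks XL; Alto would get 1.
- Medium: Brio compares -7, -5, 2, 1 and picks L; Alto would get -6.
- Large: Brio compares -8, -2, 9, 8 and picks L; Alto would get 4.
Maximizing over 1, -6, 4, Alto chooses Large. Subgame-perfect outcome: (Large, L) with payoffs (4, 9).
Under simultaneous play:
Alto's best replies: S→Large; M→Small; L→Small; XL→Small.
Brio's best replies: Small→XL; Medium→L; Large→L.
Only (Small, XL) has each player best-responding; Nash payoffs (1, 9).
Alto's commitment gain: 4 − 1 = 3.

3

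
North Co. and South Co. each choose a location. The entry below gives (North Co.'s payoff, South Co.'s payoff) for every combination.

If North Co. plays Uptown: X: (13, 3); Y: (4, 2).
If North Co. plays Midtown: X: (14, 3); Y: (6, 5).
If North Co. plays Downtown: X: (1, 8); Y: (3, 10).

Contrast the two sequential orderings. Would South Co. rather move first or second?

first

If North Co. leads: South Co.'s best replies are Uptown→X, Midtown→Y, Downtown→Y; North Co.'s induced payoffs 13, 6, 3; outcome (Uptown, X), payoffs (13, 3).
If South Co. leads: North Co.'s best replies are X→Midtown, Y→Midtown; South Co.'s induced payoffs 3, 5; outcome (Midtown, Y), payoffs (6, 5).
South Co. gets 5 moving first and 3 moving second, so South Co. prefers to move first.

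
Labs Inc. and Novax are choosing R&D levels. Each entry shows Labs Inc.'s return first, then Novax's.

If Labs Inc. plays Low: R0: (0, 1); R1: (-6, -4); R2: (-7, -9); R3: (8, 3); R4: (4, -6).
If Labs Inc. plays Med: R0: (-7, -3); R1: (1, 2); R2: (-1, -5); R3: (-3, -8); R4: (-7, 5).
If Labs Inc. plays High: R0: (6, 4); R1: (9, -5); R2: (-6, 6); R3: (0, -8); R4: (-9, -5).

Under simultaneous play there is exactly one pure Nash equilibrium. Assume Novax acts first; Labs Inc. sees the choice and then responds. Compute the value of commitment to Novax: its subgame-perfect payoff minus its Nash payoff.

Labs Inc. best-responds to each possible Novax move:
- R0 → Labs Inc. plays High (best of 0, -7, 6); Novax gets 4.
- R1 → Labs Inc. plays High (best of -6, 1, 9); Novax gets -5.
- R2 → Labs Inc. plays Med (best of -7, -1, -6); Novax gets -5.
- R3 → Labs Inc. plays Low (best of 8, -3, 0); Novax gets 3.
- R4 → Labs Inc. plays Low (best of 4, -7, -9); Novax gets -6.
Novax's induced payoffs are 4, -5, -5, 3, -6, so Novax commits to R0. Subgame-perfect outcome: (High, R0) with payoffs (6, 4).
Now find the simultaneous Nash equilibrium.
Labs Inc.'s best replies: R0→High; R1→High; R2→Med; R3→Low; R4→Low.
Novax's best replies: Low→R3; Med→R4; High→R2.
The unique mutual best reply is (Low, R3), giving (8, 3).
Novax's commitment gain: 4 − 3 = 1.

1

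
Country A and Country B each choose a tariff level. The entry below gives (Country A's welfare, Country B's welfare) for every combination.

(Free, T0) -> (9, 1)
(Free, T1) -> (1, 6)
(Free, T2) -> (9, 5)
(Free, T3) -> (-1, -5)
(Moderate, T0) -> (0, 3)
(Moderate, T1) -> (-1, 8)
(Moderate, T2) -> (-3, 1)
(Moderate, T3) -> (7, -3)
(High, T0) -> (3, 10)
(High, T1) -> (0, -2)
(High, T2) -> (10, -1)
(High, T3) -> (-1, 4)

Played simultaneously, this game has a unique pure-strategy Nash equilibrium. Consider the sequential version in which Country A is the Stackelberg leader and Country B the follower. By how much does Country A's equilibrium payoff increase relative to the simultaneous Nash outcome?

2

Country B best-responds to each possible Country A move:
- Free: BR = T1, leader payoff 1.
- Moderate: BR = T1, leader payoff -1.
- High: BR = T0, leader payoff 3.
Country A's induced payoffs are 1, -1, 3, so Country A commits to High. Subgame-perfect outcome: (High, T0) with payoffs (3, 10).
Now find the simultaneous Nash equilibrium.
Country A's best replies: T0→Free; T1→Free; T2→High; T3→Moderate.
Country B's best replies: Free→T1; Moderate→T1; High→T0.
Only (Free, T1) has each player best-responding; Nash payoffs (1, 6).
Country A's commitment gain: 3 − 1 = 2.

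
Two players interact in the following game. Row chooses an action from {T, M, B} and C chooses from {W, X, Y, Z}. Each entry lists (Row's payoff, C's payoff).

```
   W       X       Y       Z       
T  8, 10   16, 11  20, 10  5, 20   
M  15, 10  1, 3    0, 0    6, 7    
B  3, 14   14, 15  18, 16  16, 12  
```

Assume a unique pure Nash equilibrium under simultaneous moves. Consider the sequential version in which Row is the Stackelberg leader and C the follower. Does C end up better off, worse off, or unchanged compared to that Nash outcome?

Work backward from C's decision.
- T: C compares 10, 11, 10, 20 and picks Z; Row would get 5.
- M: C compares 10, 3, 0, 7 and picks W; Row would get 15.
- B: C compares 14, 15, 16, 12 and picks Y; Row would get 18.
Row's induced payoffs are 5, 15, 18, so Row commits to B. Subgame-perfect outcome: (B, Y) with payoffs (18, 16).
Now find the simultaneous Nash equilibrium.
Row's best replies: W→M; X→T; Y→T; Z→B.
C's best replies: T→Z; M→W; B→Y.
The unique mutual best reply is (M, W), giving (15, 10).
C earns 16 sequentially versus 10 at the Nash outcome: better off.

better off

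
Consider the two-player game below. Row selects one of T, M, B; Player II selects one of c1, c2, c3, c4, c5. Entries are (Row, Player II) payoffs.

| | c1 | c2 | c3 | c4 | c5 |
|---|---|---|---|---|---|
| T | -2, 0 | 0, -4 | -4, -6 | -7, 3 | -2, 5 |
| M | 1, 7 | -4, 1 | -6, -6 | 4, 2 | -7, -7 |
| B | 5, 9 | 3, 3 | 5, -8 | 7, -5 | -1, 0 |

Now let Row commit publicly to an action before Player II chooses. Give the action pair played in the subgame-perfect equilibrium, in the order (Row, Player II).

(B, c1)

Player II best-responds to each possible Row move:
- T → Player II plays c5 (best of 0, -4, -6, 3, 5); Row gets -2.
- M → Player II plays c1 (best of 7, 1, -6, 2, -7); Row gets 1.
- B → Player II plays c1 (best of 9, 3, -8, -5, 0); Row gets 5.
Row's induced payoffs are -2, 1, 5, so Row commits to B. Subgame-perfect outcome: (B, c1) with payoffs (5, 9).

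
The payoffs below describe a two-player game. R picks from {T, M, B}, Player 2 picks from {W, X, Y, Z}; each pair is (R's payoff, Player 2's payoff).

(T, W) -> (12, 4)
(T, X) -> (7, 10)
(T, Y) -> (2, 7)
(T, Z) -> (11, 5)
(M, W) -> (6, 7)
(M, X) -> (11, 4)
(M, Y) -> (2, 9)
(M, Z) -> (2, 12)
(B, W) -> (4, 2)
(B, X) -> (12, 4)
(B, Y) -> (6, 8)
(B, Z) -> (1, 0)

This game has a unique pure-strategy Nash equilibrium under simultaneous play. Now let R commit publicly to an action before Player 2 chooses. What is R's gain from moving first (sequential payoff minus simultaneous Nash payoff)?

Solve by backward induction (R leads).
- T: Player 2 compares 4, 10, 7, 5 and picks X; R would get 7.
- M: Player 2 compares 7, 4, 9, 12 and picks Z; R would get 2.
- B: Player 2 compares 2, 4, 8, 0 and picks Y; R would get 6.
Among 7, 2, 6, the best is 7 at T. Subgame-perfect outcome: (T, X) with payoffs (7, 10).
For the simultaneous game, intersect best replies.
R's best replies: W→T; X→B; Y→B; Z→T.
Player 2's best replies: T→X; M→Z; B→Y.
Only (B, Y) has each player best-responding; Nash payoffs (6, 8).
R's commitment gain: 7 − 6 = 1.

1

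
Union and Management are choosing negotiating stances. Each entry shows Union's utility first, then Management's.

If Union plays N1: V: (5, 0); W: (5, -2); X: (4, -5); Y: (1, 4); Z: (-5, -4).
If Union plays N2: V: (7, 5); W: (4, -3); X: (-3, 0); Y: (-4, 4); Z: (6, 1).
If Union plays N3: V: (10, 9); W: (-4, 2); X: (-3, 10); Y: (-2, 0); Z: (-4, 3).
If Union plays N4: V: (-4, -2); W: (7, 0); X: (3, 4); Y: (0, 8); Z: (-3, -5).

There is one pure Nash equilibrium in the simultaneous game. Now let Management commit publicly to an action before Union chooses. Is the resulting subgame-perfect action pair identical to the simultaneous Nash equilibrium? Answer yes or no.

Solve by backward induction (Management leads).
- V → Union plays N3 (best of 5, 7, 10, -4); Management gets 9.
- W → Union plays N4 (best of 5, 4, -4, 7); Management gets 0.
- X → Union plays N1 (best of 4, -3, -3, 3); Management gets -5.
- Y → Union plays N1 (best of 1, -4, -2, 0); Management gets 4.
- Z → Union plays N2 (best of -5, 6, -4, -3); Management gets 1.
Management's induced payoffs are 9, 0, -5, 4, 1, so Management commits to V. Subgame-perfect outcome: (N3, V) with payoffs (10, 9).
For the simultaneous game, intersect best replies.
Union's best replies: V→N3; W→N4; X→N1; Y→N1; Z→N2.
Management's best replies: N1→Y; N2→V; N3→X; N4→Y.
Only (N1, Y) has each player best-responding; Nash payoffs (1, 4).
Sequential outcome (N3, V) differs from the Nash profile (N1, Y).

no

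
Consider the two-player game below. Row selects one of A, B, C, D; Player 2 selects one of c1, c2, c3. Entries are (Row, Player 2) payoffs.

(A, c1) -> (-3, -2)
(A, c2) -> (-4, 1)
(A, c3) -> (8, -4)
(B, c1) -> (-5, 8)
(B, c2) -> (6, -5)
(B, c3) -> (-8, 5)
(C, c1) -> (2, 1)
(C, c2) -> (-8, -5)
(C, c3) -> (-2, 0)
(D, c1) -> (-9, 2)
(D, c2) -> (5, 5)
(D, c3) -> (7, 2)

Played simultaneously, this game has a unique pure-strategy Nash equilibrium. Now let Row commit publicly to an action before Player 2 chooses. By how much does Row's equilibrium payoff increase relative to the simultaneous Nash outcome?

3

Player 2 best-responds to each possible Row move:
- A: BR = c2, leader payoff -4.
- B: BR = c1, leader payoff -5.
- C: BR = c1, leader payoff 2.
- D: BR = c2, leader payoff 5.
Maximizing over -4, -5, 2, 5, Row chooses D. Subgame-perfect outcome: (D, c2) with payoffs (5, 5).
Now find the simultaneous Nash equilibrium.
Row's best replies: c1→C; c2→B; c3→A.
Player 2's best replies: A→c2; B→c1; C→c1; D→c2.
Only (C, c1) has each player best-responding; Nash payoffs (2, 1).
Row's commitment gain: 5 − 2 = 3.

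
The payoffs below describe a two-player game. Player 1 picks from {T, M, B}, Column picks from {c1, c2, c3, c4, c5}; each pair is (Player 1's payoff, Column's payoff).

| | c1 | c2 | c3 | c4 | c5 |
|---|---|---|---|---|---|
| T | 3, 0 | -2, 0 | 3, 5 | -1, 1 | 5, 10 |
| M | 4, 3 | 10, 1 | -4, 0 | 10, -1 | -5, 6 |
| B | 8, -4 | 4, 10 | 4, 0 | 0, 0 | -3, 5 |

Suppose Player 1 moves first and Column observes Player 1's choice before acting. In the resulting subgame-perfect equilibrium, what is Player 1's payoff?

5

Column best-responds to each possible Player 1 move:
- T: Column compares 0, 0, 5, 1, 10 and picks c5; Player 1 would get 5.
- M: Column compares 3, 1, 0, -1, 6 and picks c5; Player 1 would get -5.
- B: Column compares -4, 10, 0, 0, 5 and picks c2; Player 1 would get 4.
Player 1's induced payoffs are 5, -5, 4, so Player 1 commits to T. Subgame-perfect outcome: (T, c5) with payoffs (5, 10).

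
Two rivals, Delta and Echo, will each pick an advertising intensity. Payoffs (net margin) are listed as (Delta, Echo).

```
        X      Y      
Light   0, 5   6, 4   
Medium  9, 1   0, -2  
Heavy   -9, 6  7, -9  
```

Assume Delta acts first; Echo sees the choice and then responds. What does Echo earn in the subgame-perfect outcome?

Solve by backward induction (Delta leads).
- Light: BR = X, leader payoff 0.
- Medium: BR = X, leader payoff 9.
- Heavy: BR = X, leader payoff -9.
Among 0, 9, -9, the best is 9 at Medium. Subgame-perfect outcome: (Medium, X) with payoffs (9, 1).

1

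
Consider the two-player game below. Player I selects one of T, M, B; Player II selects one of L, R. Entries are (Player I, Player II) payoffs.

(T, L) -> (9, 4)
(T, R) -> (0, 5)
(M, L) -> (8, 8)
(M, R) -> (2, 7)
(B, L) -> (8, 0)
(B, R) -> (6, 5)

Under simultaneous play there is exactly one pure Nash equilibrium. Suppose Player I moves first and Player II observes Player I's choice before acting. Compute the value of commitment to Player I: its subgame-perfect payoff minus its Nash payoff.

2

Backward induction with Player I moving first.
- T: BR = R, leader payoff 0.
- M: BR = L, leader payoff 8.
- B: BR = R, leader payoff 6.
Among 0, 8, 6, the best is 8 at M. Subgame-perfect outcome: (M, L) with payoffs (8, 8).
Under simultaneous play:
Player I's best replies: L→T; R→B.
Player II's best replies: T→R; M→L; B→R.
Only (B, R) has each player best-responding; Nash payoffs (6, 5).
Player I's commitment gain: 8 − 6 = 2.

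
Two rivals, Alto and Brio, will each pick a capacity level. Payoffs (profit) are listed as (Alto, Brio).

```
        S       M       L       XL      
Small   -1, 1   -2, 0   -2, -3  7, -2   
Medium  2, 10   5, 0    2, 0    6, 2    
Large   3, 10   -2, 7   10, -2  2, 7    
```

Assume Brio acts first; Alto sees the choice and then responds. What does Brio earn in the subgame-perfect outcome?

10

Solve by backward induction (Brio leads).
- S: Alto compares -1, 2, 3 and picks Large; Brio would get 10.
- M: Alto compares -2, 5, -2 and picks Medium; Brio would get 0.
- L: Alto compares -2, 2, 10 and picks Large; Brio would get -2.
- XL: Alto compares 7, 6, 2 and picks Small; Brio would get -2.
Maximizing over 10, 0, -2, -2, Brio chooses S. Subgame-perfect outcome: (Large, S) with payoffs (3, 10).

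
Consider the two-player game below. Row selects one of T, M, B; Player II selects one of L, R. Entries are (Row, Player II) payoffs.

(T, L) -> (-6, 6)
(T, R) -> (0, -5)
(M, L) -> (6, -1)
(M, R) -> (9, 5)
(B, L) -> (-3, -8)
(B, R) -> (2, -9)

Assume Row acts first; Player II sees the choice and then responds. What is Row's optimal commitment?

Solve by backward induction (Row leads).
- T → Player II plays L (best of 6, -5); Row gets -6.
- M → Player II plays R (best of -1, 5); Row gets 9.
- B → Player II plays L (best of -8, -9); Row gets -3.
Maximizing over -6, 9, -3, Row chooses M. Subgame-perfect outcome: (M, R) with payoffs (9, 5).

M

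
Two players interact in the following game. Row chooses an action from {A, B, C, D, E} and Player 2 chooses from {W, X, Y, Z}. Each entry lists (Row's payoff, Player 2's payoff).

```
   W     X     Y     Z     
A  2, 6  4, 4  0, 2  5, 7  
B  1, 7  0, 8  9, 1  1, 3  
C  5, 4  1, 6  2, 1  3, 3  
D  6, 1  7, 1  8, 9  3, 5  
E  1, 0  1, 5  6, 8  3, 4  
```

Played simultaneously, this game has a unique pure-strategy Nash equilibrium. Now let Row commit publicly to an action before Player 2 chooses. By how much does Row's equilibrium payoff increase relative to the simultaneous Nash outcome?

3

Solve by backward induction (Row leads).
- A: BR = Z, leader payoff 5.
- B: BR = X, leader payoff 0.
- C: BR = X, leader payoff 1.
- D: BR = Y, leader payoff 8.
- E: BR = Y, leader payoff 6.
Row's induced payoffs are 5, 0, 1, 8, 6, so Row commits to D. Subgame-perfect outcome: (D, Y) with payoffs (8, 9).
For the simultaneous game, intersect best replies.
Row's best replies: W→D; X→D; Y→B; Z→A.
Player 2's best replies: A→Z; B→X; C→X; D→Y; E→Y.
The unique mutual best reply is (A, Z), giving (5, 7).
Row's commitment gain: 8 − 5 = 3.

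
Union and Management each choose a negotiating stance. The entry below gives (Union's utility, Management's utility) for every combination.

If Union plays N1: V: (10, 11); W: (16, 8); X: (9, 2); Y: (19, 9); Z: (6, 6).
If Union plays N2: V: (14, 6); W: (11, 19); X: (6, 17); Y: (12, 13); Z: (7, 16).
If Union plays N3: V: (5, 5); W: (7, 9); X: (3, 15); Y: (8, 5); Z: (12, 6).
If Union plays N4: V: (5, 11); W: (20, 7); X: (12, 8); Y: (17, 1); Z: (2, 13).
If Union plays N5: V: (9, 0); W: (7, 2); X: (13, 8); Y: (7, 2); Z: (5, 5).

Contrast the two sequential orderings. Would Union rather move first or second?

second

If Union leads: Management's best replies are N1→V, N2→W, N3→X, N4→Z, N5→X; Union's induced payoffs 10, 11, 3, 2, 13; outcome (N5, X), payoffs (13, 8).
If Management leads: Union's best replies are V→N2, W→N4, X→N5, Y→N1, Z→N3; Management's induced payoffs 6, 7, 8, 9, 6; outcome (N1, Y), payoffs (19, 9).
Union gets 13 moving first and 19 moving second, so Union prefers to move second.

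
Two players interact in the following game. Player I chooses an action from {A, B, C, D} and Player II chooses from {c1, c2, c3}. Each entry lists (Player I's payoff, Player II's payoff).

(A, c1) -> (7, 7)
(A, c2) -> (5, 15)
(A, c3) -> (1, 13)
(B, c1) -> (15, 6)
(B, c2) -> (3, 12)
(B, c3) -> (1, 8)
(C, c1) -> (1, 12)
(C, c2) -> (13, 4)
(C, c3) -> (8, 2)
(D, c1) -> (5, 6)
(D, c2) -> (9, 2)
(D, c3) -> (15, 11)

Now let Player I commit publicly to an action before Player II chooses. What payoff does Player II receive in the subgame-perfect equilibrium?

11

Backward induction with Player I moving first.
- A: BR = c2, leader payoff 5.
- B: BR = c2, leader payoff 3.
- C: BR = c1, leader payoff 1.
- D: BR = c3, leader payoff 15.
Among 5, 3, 1, 15, the best is 15 at D. Subgame-perfect outcome: (D, c3) with payoffs (15, 11).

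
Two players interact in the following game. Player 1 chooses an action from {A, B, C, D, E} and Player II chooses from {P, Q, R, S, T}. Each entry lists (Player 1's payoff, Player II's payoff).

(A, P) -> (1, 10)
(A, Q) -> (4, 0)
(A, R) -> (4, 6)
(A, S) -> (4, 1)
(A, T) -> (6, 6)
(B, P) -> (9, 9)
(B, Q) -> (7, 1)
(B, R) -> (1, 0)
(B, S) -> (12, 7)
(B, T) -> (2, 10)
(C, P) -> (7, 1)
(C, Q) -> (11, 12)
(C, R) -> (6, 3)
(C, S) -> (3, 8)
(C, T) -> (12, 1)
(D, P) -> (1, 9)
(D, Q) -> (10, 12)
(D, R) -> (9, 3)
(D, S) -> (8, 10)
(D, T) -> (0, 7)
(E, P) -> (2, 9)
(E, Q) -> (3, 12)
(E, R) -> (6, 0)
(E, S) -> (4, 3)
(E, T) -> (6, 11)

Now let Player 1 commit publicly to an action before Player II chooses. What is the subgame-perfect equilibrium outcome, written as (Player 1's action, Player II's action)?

(C, Q)

Backward induction with Player 1 moving first.
- A: BR = P, leader payoff 1.
- B: BR = T, leader payoff 2.
- C: BR = Q, leader payoff 11.
- D: BR = Q, leader payoff 10.
- E: BR = Q, leader payoff 3.
Among 1, 2, 11, 10, 3, the best is 11 at C. Subgame-perfect outcome: (C, Q) with payoffs (11, 12).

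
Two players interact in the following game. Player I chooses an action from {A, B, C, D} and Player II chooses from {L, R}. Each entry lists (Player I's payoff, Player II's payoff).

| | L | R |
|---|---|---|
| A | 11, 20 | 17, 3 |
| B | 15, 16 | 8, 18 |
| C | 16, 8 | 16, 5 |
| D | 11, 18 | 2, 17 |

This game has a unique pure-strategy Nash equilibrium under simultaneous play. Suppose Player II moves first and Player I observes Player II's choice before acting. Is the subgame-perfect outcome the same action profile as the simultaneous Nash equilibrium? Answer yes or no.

Player I best-responds to each possible Player II move:
- L: Player I compares 11, 15, 16, 11 and picks C; Player II would get 8.
- R: Player I compares 17, 8, 16, 2 and picks A; Player II would get 3.
Among 8, 3, the best is 8 at L. Subgame-perfect outcome: (C, L) with payoffs (16, 8).
Now find the simultaneous Nash equilibrium.
Player I's best replies: L→C; R→A.
Player II's best replies: A→L; B→R; C→L; D→L.
The unique mutual best reply is (C, L), giving (16, 8).
Sequential outcome (C, L) coincides with the Nash profile (C, L).

yes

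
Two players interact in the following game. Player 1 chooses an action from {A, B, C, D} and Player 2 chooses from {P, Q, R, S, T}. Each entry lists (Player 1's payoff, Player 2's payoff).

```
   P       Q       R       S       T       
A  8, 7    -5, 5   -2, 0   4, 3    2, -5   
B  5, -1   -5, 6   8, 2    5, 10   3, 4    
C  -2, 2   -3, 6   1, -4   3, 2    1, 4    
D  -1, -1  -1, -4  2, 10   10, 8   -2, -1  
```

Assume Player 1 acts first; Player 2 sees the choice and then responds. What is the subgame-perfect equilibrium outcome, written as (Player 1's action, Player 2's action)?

Solve by backward induction (Player 1 leads).
- A: BR = P, leader payoff 8.
- B: BR = S, leader payoff 5.
- C: BR = Q, leader payoff -3.
- D: BR = R, leader payoff 2.
Among 8, 5, -3, 2, the best is 8 at A. Subgame-perfect outcome: (A, P) with payoffs (8, 7).

(A, P)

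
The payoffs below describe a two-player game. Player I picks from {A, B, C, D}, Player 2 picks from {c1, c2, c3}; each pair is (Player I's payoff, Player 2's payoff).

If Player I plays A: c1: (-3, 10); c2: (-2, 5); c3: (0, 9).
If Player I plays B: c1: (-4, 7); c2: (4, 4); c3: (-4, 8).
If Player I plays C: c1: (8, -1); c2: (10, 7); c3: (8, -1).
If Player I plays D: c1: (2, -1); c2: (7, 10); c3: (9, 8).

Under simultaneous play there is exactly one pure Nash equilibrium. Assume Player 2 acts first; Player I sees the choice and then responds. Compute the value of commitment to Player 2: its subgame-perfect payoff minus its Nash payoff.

1

Solve by backward induction (Player 2 leads).
- c1: BR = C, leader payoff -1.
- c2: BR = C, leader payoff 7.
- c3: BR = D, leader payoff 8.
Player 2's induced payoffs are -1, 7, 8, so Player 2 commits to c3. Subgame-perfect outcome: (D, c3) with payoffs (9, 8).
For the simultaneous game, intersect best replies.
Player I's best replies: c1→C; c2→C; c3→D.
Player 2's best replies: A→c1; B→c3; C→c2; D→c2.
Only (C, c2) has each player best-responding; Nash payoffs (10, 7).
Player 2's commitment gain: 8 − 7 = 1.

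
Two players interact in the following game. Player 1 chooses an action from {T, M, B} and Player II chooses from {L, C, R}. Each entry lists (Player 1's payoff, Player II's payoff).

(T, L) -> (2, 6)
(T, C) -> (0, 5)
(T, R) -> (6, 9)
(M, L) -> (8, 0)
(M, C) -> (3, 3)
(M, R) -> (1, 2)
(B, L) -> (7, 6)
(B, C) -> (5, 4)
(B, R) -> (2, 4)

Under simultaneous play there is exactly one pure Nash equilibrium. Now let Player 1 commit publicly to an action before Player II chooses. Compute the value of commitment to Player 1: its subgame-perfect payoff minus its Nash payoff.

Backward induction with Player 1 moving first.
- T: Player II compares 6, 5, 9 and picks R; Player 1 would get 6.
- M: Player II compares 0, 3, 2 and picks C; Player 1 would get 3.
- B: Player II compares 6, 4, 4 and picks L; Player 1 would get 7.
Among 6, 3, 7, the best is 7 at B. Subgame-perfect outcome: (B, L) with payoffs (7, 6).
Under simultaneous play:
Player 1's best replies: L→M; C→B; R→T.
Player II's best replies: T→R; M→C; B→L.
The unique mutual best reply is (T, R), giving (6, 9).
Player 1's commitment gain: 7 − 6 = 1.

1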